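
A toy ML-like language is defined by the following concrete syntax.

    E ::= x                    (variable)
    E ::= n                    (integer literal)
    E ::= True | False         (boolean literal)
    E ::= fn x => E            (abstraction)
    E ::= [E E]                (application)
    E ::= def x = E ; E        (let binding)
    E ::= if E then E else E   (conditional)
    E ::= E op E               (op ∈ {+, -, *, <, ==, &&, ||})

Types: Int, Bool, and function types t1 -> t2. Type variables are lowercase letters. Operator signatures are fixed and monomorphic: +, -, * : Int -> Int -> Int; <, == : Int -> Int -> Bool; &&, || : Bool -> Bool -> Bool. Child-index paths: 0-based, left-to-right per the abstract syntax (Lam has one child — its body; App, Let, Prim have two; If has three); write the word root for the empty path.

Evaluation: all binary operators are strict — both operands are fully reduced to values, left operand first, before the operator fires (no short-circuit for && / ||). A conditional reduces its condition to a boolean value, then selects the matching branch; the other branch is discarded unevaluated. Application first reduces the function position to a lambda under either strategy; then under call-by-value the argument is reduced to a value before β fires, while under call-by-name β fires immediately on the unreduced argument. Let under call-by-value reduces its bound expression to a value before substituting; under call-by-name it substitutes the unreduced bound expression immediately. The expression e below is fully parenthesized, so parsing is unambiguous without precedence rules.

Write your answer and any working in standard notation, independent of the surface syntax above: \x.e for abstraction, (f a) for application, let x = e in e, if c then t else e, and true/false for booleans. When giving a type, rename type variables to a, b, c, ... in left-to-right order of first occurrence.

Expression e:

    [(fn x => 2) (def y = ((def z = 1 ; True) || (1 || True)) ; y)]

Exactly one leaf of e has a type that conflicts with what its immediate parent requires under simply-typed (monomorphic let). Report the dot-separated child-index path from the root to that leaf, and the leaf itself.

Working:
\x._ : a -> Int
let z : Int
  unify Bool ~ Bool
  unify Int ~ Bool
  FAIL: mismatch Int ~ Bool

Answer: 1.0.1.0 : 1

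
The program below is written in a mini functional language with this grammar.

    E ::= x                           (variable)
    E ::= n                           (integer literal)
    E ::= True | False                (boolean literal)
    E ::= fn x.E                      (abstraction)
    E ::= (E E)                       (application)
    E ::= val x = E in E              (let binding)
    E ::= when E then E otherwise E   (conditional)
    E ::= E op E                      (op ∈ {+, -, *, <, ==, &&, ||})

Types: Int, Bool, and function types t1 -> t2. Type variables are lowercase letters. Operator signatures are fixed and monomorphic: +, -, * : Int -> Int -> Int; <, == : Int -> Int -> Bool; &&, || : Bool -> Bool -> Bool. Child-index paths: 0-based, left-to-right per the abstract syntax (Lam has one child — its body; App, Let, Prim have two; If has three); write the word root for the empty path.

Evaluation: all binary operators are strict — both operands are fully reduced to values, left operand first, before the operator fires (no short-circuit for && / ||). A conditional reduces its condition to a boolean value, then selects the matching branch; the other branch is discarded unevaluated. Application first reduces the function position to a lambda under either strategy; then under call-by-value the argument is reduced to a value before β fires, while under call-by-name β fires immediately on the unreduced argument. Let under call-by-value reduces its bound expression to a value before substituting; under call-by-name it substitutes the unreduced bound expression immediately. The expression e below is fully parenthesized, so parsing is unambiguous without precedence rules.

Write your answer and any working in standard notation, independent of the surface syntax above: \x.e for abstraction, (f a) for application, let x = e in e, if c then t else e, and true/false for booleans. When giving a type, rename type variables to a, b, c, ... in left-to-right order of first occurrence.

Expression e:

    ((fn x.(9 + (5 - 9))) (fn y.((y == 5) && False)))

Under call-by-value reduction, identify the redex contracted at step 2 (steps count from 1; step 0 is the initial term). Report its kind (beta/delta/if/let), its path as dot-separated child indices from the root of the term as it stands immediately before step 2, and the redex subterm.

Answer: delta at 1 : (5 - 9)

Derivation:
step 0: ((\x.(9 + (5 - 9))) (\y.((y == 5) && false)))
step 1: [beta@root] (9 + (5 - 9))
step 2: [delta@1] (9 + -4)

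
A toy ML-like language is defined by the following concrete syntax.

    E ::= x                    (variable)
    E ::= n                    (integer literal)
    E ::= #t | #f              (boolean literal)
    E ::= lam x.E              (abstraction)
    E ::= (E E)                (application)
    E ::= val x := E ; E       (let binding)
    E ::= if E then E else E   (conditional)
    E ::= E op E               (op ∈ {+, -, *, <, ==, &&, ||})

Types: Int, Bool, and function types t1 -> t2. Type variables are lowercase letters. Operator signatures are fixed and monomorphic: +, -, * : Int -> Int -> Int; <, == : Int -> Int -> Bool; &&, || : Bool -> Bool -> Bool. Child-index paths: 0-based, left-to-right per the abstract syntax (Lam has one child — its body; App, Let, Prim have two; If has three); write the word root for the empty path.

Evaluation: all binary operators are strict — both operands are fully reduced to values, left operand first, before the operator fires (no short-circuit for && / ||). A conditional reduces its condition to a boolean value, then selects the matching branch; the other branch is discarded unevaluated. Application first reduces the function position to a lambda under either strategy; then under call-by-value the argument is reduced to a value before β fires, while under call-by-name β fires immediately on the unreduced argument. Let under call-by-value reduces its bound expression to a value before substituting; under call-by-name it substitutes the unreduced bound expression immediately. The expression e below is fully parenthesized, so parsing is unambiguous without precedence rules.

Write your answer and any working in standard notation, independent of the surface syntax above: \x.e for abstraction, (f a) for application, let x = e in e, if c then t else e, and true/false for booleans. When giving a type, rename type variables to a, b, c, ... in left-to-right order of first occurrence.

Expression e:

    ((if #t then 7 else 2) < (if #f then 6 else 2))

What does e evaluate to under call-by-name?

Working:
step 0: ((if true then 7 else 2) < (if false then 6 else 2))
step 1: [if@0] (7 < (if false then 6 else 2))
step 2: [if@1] (7 < 2)
step 3: [delta@root] false

Answer: false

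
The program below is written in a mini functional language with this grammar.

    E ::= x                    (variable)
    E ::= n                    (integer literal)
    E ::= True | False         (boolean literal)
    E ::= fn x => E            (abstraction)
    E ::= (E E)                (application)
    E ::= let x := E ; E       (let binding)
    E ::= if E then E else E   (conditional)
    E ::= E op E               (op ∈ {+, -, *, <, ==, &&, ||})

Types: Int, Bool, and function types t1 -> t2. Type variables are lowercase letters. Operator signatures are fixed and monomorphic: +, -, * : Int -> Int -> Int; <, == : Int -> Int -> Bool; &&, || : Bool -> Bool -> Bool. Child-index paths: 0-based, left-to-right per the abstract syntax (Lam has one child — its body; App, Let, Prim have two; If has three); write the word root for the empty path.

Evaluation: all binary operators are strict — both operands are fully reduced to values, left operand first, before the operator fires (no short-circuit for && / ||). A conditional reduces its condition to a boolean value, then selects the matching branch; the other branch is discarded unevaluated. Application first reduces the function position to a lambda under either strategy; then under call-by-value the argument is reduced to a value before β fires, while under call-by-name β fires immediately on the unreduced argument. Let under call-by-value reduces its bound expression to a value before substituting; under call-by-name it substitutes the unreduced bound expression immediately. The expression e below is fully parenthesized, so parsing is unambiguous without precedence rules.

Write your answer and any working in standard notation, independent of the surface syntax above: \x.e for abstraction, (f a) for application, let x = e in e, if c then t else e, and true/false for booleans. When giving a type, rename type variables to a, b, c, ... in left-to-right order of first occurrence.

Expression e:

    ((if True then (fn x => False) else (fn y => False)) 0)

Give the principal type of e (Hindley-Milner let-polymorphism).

Working:
  unify Bool ~ Bool
\x._ : a -> Bool
\y._ : b -> Bool
  unify a -> Bool ~ b -> Bool
  unify a ~ b
  unify Bool ~ Bool
  unify b -> Bool ~ Int -> c
  unify b ~ Int
  unify Bool ~ c
_ _ : Bool

Answer: Bool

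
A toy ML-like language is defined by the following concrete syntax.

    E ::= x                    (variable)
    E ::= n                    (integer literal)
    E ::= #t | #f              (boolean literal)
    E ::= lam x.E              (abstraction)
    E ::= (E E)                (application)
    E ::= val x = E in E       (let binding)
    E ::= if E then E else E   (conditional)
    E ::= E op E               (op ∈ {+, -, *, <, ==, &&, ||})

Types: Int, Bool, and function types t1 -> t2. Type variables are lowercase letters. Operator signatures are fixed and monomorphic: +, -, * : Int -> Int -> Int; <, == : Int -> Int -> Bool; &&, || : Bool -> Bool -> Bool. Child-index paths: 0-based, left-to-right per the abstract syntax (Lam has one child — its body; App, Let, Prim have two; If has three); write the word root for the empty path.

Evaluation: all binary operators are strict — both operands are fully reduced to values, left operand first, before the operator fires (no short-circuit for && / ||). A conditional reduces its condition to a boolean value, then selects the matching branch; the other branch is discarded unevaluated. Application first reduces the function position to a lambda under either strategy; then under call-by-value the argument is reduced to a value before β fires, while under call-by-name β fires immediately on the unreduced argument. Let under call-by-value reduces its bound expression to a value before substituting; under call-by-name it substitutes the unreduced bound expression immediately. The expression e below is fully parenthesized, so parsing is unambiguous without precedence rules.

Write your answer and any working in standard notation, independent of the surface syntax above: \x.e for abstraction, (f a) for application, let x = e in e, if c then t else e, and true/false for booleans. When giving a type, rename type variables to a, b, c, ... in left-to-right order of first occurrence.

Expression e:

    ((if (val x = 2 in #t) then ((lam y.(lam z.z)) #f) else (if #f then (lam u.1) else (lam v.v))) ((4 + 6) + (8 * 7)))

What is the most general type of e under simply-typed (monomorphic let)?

Derivation:
let x : Int
  unify Bool ~ Bool
z : b
\z._ : b -> b
\y._ : a -> b -> b
  unify a -> b -> b ~ Bool -> c
  unify a ~ Bool
  unify b -> b ~ c
_ _ : b -> b
  unify Bool ~ Bool
\u._ : d -> Int
v : e
\v._ : e -> e
  unify d -> Int ~ e -> e
  unify d ~ e
  unify Int ~ e
  unify b -> b ~ Int -> Int
  unify b ~ Int
  unify Int ~ Int
  unify Int ~ Int
  unify Int ~ Int
  unify Int ~ Int
  unify Int ~ Int
  unify Int ~ Int
  unify Int ~ Int
  unify Int -> Int ~ Int -> f
  unify Int ~ Int
  unify Int ~ f
_ _ : Int

Answer: Int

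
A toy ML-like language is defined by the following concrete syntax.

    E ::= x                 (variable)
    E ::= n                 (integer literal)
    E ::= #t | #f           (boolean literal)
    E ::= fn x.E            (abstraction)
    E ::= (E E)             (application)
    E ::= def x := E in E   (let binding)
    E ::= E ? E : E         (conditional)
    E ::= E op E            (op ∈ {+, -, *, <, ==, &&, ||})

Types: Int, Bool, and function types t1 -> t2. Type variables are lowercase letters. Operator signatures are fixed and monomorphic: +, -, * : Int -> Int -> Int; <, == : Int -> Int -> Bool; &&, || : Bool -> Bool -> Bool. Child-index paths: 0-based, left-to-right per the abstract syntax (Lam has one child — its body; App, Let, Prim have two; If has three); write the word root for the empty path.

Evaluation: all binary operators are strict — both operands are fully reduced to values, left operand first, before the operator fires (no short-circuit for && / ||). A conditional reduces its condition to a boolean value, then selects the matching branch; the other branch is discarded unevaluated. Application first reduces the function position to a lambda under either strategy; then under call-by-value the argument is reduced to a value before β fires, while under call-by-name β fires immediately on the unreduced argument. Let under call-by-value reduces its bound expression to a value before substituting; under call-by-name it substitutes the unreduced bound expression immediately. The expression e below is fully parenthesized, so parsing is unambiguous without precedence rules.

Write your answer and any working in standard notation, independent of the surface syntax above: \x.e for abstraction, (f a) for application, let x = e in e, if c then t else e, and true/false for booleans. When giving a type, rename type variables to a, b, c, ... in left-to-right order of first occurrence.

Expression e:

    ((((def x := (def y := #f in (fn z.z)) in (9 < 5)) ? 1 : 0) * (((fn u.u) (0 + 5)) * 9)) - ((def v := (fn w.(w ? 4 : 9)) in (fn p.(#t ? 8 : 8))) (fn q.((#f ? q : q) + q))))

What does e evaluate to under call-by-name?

Answer: -8

Working:
step 0: (((if (let x = (let y = false in (\z.z)) in (9 < 5)) then 1 else 0) * (((\u.u) (0 + 5)) * 9)) - ((let v = (\w.(if w then 4 else 9)) in (\p.(if true then 8 else 8))) (\q.((if false then q else q) + q))))
step 1: [let@0.0.0] (((if (9 < 5) then 1 else 0) * (((\u.u) (0 + 5)) * 9)) - ((let v = (\w.(if w then 4 else 9)) in (\p.(if true then 8 else 8))) (\q.((if false then q else q) + q))))
step 2: [delta@0.0.0] (((if false then 1 else 0) * (((\u.u) (0 + 5)) * 9)) - ((let v = (\w.(if w then 4 else 9)) in (\p.(if true then 8 else 8))) (\q.((if false then q else q) + q))))
step 3: [if@0.0] ((0 * (((\u.u) (0 + 5)) * 9)) - ((let v = (\w.(if w then 4 else 9)) in (\p.(if true then 8 else 8))) (\q.((if false then q else q) + q))))
step 4: [beta@0.1.0] ((0 * ((0 + 5) * 9)) - ((let v = (\w.(if w then 4 else 9)) in (\p.(if true then 8 else 8))) (\q.((if false then q else q) + q))))
step 5: [delta@0.1.0] ((0 * (5 * 9)) - ((let v = (\w.(if w then 4 else 9)) in (\p.(if true then 8 else 8))) (\q.((if false then q else q) + q))))
step 6: [delta@0.1] ((0 * 45) - ((let v = (\w.(if w then 4 else 9)) in (\p.(if true then 8 else 8))) (\q.((if false then q else q) + q))))
step 7: [delta@0] (0 - ((let v = (\w.(if w then 4 else 9)) in (\p.(if true then 8 else 8))) (\q.((if false then q else q) + q))))
step 8: [let@1.0] (0 - ((\p.(if true then 8 else 8)) (\q.((if false then q else q) + q))))
step 9: [beta@1] (0 - (if true then 8 else 8))
step 10: [if@1] (0 - 8)
step 11: [delta@root] -8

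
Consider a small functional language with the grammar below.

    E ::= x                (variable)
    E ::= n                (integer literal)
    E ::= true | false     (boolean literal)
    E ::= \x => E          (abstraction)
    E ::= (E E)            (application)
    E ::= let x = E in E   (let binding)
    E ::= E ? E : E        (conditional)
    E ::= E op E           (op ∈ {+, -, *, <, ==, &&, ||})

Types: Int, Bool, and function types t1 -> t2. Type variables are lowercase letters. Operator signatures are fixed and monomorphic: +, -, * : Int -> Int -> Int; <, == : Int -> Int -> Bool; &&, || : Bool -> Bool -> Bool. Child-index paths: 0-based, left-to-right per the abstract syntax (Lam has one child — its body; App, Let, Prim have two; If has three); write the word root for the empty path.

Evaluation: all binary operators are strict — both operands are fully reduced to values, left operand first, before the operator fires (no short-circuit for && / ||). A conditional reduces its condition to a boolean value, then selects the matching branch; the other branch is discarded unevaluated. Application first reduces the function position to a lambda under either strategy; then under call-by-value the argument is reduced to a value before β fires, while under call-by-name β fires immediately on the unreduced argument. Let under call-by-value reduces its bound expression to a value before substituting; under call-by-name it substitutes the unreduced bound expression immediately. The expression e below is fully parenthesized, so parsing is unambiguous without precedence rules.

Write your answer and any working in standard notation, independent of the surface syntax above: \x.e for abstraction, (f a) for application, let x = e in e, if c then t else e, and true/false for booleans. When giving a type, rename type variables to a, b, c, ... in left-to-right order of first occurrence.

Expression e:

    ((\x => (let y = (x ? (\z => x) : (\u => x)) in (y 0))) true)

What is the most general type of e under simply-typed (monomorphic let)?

Working:
x : a
  unify a ~ Bool
x : Bool
\z._ : b -> Bool
x : Bool
\u._ : c -> Bool
  unify b -> Bool ~ c -> Bool
  unify b ~ c
  unify Bool ~ Bool
let y : c -> Bool
y : c -> Bool
  unify c -> Bool ~ Int -> d
  unify c ~ Int
  unify Bool ~ d
_ _ : Bool
\x._ : Bool -> Bool
  unify Bool -> Bool ~ Bool -> e
  unify Bool ~ Bool
  unify Bool ~ e
_ _ : Bool

Answer: Bool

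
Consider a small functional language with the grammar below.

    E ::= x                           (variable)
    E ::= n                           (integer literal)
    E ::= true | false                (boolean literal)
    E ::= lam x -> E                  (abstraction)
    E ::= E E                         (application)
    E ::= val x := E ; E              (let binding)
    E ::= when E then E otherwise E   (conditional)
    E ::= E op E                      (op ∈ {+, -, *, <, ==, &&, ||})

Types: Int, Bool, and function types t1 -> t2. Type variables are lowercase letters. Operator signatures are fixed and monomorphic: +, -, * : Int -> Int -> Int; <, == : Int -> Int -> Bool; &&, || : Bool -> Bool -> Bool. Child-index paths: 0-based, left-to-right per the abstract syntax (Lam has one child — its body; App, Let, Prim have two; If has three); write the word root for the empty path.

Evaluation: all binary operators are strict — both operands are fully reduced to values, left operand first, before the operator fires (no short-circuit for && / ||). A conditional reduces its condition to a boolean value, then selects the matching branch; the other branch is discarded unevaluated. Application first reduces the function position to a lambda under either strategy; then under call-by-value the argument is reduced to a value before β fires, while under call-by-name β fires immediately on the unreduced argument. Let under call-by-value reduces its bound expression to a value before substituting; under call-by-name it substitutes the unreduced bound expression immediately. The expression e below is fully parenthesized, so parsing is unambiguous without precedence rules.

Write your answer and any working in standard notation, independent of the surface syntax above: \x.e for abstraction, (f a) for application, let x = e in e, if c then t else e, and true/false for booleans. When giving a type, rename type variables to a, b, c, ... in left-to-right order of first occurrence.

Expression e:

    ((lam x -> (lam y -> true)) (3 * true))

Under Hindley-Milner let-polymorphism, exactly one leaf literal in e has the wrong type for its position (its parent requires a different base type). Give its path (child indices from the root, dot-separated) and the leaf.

Working:
\y._ : b -> Bool
\x._ : a -> b -> Bool
  unify Int ~ Int
  unify Bool ~ Int
  FAIL: mismatch Bool ~ Int

Answer: 1.1 : true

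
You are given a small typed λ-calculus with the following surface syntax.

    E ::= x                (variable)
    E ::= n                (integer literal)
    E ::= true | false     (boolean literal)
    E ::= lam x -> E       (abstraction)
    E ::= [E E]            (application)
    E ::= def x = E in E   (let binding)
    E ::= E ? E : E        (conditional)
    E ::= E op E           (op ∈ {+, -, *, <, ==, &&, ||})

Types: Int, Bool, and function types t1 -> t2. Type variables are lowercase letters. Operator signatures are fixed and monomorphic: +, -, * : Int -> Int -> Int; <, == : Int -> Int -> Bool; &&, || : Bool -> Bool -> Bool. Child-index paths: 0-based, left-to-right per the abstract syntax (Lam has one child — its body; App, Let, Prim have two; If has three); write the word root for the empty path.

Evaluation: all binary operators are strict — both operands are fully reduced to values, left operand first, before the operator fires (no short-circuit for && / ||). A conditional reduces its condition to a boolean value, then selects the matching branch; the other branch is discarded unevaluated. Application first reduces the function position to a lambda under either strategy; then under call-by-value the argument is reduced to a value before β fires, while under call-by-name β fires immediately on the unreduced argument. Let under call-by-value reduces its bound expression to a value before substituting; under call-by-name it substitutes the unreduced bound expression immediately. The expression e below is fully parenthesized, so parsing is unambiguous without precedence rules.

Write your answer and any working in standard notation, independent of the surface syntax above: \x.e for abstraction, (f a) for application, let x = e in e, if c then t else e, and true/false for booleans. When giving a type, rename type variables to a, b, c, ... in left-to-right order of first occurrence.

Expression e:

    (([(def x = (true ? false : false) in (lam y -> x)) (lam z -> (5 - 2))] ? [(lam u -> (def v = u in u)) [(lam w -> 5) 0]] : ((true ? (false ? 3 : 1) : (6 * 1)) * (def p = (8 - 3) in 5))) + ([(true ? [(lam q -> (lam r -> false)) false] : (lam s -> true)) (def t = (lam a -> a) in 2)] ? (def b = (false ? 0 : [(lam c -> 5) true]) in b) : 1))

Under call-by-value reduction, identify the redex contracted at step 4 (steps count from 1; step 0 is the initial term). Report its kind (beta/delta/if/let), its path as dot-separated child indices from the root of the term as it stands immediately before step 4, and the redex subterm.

Answer: if at 0 : (if false then ((\u.(let v = u in u)) ((\w.5) 0)) else ((if true then (if false then 3 else 1) else (6 * 1)) * (let p = (8 - 3) in 5)))

Trace:
step 0: ((if ((let x = (if true then false else false) in (\y.x)) (\z.(5 - 2))) then ((\u.(let v = u in u)) ((\w.5) 0)) else ((if true then (if false then 3 else 1) else (6 * 1)) * (let p = (8 - 3) in 5))) + (if ((if true then ((\q.(\r.false)) false) else (\s.true)) (let t = (\a.a) in 2)) then (let b = (if false then 0 else ((\c.5) true)) in b) else 1))
step 1: [if@0.0.0.0] ((if ((let x = false in (\y.x)) (\z.(5 - 2))) then ((\u.(let v = u in u)) ((\w.5) 0)) else ((if true then (if false then 3 else 1) else (6 * 1)) * (let p = (8 - 3) in 5))) + (if ((if true then ((\q.(\r.false)) false) else (\s.true)) (let t = (\a.a) in 2)) then (let b = (if false then 0 else ((\c.5) true)) in b) else 1))
step 2: [let@0.0.0] ((if ((\y.false) (\z.(5 - 2))) then ((\u.(let v = u in u)) ((\w.5) 0)) else ((if true then (if false then 3 else 1) else (6 * 1)) * (let p = (8 - 3) in 5))) + (if ((if true then ((\q.(\r.false)) false) else (\s.true)) (let t = (\a.a) in 2)) then (let b = (if false then 0 else ((\c.5) true)) in b) else 1))
step 3: [beta@0.0] ((if false then ((\u.(let v = u in u)) ((\w.5) 0)) else ((if true then (if false then 3 else 1) else (6 * 1)) * (let p = (8 - 3) in 5))) + (if ((if true then ((\q.(\r.false)) false) else (\s.true)) (let t = (\a.a) in 2)) then (let b = (if false then 0 else ((\c.5) true)) in b) else 1))
step 4: [if@0] (((if true then (if false then 3 else 1) else (6 * 1)) * (let p = (8 - 3) in 5)) + (if ((if true then ((\q.(\r.false)) false) else (\s.true)) (let t = (\a.a) in 2)) then (let b = (if false then 0 else ((\c.5) true)) in b) else 1))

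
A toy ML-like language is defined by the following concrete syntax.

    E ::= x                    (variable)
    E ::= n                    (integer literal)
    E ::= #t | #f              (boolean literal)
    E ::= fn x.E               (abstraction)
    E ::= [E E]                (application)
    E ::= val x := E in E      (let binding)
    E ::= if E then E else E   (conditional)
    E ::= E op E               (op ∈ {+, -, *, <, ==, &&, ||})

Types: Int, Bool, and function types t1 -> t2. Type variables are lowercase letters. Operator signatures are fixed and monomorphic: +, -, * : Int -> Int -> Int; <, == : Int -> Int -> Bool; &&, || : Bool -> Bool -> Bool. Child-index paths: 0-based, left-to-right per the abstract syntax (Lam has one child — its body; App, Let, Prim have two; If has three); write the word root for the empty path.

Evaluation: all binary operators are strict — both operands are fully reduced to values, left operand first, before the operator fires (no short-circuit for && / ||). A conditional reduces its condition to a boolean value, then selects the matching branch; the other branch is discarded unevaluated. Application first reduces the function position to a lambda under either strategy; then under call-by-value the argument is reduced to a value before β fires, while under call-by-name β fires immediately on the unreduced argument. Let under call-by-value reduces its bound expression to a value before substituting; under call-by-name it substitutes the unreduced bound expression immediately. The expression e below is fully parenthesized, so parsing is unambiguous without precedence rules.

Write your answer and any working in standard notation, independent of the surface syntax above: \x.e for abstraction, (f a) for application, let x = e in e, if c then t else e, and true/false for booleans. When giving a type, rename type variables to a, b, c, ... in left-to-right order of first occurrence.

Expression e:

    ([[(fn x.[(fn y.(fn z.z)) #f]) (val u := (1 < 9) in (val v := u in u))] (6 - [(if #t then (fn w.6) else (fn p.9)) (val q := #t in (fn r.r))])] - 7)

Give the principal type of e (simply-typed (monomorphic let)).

Working:
z : c
\z._ : c -> c
\y._ : b -> c -> c
  unify b -> c -> c ~ Bool -> d
  unify b ~ Bool
  unify c -> c ~ d
_ _ : c -> c
\x._ : a -> c -> c
  unify Int ~ Int
  unify Int ~ Int
let u : Bool
u : Bool
let v : Bool
u : Bool
  unify a -> c -> c ~ Bool -> e
  unify a ~ Bool
  unify c -> c ~ e
_ _ : c -> c
  unify Int ~ Int
  unify Bool ~ Bool
\w._ : f -> Int
\p._ : g -> Int
  unify f -> Int ~ g -> Int
  unify f ~ g
  unify Int ~ Int
let q : Bool
r : h
\r._ : h -> h
  unify g -> Int ~ (h -> h) -> i
  unify g ~ h -> h
  unify Int ~ i
_ _ : Int
  unify Int ~ Int
  unify c -> c ~ Int -> j
  unify c ~ Int
  unify Int ~ j
_ _ : Int
  unify Int ~ Int
  unify Int ~ Int

Answer: Int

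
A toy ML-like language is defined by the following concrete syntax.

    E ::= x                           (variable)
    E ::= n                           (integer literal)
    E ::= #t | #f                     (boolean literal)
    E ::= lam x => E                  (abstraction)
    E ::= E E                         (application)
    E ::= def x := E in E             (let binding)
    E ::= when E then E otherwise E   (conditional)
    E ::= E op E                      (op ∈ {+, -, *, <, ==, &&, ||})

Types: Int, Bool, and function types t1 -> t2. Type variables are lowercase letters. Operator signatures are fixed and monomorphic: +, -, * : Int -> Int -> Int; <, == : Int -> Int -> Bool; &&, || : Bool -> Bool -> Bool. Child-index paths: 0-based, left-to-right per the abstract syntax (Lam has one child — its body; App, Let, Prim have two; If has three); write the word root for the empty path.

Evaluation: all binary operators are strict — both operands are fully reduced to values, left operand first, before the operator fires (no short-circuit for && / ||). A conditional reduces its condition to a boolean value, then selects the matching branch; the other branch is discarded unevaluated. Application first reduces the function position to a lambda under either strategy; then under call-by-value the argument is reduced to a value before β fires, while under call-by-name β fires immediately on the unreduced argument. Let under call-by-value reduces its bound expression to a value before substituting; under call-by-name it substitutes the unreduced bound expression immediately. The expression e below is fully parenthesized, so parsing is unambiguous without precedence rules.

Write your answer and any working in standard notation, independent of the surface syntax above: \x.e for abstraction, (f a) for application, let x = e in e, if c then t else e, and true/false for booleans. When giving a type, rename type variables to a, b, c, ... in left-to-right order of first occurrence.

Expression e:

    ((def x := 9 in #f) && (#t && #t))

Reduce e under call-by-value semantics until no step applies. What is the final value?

Answer: false

Trace:
step 0: ((let x = 9 in false) && (true && true))
step 1: [let@0] (false && (true && true))
step 2: [delta@1] (false && true)
step 3: [delta@root] false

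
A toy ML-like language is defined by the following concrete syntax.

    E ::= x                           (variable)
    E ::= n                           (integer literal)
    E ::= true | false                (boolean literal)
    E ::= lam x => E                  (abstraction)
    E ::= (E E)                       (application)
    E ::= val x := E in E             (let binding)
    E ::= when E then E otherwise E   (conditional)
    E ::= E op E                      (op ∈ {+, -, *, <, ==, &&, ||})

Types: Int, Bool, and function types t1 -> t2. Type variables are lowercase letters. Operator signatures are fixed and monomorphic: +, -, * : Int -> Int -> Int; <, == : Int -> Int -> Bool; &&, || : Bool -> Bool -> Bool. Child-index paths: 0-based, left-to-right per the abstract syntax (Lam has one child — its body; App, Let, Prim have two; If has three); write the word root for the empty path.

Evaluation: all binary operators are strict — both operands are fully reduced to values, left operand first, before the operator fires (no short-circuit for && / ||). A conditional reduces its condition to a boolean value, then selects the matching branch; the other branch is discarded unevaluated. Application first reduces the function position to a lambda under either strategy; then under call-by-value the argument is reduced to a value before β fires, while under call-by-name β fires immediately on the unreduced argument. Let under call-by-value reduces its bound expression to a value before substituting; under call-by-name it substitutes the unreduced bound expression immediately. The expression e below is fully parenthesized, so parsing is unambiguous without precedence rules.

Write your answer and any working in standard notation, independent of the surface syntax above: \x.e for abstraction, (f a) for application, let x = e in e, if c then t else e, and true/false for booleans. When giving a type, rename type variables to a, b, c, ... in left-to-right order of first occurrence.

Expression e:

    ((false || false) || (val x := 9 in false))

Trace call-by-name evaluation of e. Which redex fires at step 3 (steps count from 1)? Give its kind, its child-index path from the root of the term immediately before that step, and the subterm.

Answer: delta at root : (false || false)

Trace:
step 0: ((false || false) || (let x = 9 in false))
step 1: [delta@0] (false || (let x = 9 in false))
step 2: [let@1] (false || false)
step 3: [delta@root] false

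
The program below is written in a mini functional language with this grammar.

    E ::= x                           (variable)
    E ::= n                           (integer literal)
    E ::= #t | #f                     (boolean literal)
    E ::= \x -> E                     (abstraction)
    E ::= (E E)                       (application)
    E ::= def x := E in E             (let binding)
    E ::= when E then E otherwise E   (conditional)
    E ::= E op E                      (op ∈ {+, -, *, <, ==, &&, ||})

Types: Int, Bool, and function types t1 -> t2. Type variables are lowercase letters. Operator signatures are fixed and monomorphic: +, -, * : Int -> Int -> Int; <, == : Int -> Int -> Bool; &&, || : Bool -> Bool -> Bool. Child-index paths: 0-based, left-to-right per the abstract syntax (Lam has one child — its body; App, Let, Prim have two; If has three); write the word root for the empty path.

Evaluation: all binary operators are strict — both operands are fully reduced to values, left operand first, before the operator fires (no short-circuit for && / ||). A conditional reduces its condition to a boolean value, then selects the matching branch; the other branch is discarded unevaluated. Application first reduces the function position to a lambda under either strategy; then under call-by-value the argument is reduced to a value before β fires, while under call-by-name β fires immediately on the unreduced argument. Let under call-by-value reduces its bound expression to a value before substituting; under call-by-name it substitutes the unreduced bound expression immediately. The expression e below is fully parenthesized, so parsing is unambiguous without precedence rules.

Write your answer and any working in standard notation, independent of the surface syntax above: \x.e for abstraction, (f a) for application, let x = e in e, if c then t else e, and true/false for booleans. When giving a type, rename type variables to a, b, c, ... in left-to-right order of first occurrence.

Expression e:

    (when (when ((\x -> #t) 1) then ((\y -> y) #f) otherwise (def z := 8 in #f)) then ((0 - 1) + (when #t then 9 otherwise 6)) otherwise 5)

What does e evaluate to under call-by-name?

Answer: 5

Working:
step 0: (if (if ((\x.true) 1) then ((\y.y) false) else (let z = 8 in false)) then ((0 - 1) + (if true then 9 else 6)) else 5)
step 1: [beta@0.0] (if (if true then ((\y.y) false) else (let z = 8 in false)) then ((0 - 1) + (if true then 9 else 6)) else 5)
step 2: [if@0] (if ((\y.y) false) then ((0 - 1) + (if true then 9 else 6)) else 5)
step 3: [beta@0] (if false then ((0 - 1) + (if true then 9 else 6)) else 5)
step 4: [if@root] 5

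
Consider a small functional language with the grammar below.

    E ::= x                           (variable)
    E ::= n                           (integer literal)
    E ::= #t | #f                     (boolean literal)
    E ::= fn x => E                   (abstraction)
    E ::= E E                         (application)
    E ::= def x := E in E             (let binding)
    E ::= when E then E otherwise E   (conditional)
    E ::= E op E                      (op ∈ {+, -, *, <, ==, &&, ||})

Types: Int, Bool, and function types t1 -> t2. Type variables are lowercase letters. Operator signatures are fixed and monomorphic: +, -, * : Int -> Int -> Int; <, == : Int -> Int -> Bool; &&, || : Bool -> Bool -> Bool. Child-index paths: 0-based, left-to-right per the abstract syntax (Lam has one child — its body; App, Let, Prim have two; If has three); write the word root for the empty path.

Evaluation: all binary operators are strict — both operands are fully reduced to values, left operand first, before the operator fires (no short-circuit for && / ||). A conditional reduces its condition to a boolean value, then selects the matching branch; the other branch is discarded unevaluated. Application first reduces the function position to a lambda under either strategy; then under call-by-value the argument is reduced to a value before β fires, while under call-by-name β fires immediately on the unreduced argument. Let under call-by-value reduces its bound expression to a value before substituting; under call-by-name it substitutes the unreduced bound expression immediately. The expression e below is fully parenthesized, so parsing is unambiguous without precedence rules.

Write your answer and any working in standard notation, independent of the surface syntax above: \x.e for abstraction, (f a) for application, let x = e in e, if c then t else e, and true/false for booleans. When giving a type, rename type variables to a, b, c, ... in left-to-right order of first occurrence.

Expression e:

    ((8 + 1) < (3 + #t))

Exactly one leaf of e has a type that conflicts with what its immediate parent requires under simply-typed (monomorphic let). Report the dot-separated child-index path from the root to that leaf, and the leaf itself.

Working:
  unify Int ~ Int
  unify Int ~ Int
  unify Int ~ Int
  unify Int ~ Int
  unify Bool ~ Int
  FAIL: mismatch Bool ~ Int

Answer: 1.1 : true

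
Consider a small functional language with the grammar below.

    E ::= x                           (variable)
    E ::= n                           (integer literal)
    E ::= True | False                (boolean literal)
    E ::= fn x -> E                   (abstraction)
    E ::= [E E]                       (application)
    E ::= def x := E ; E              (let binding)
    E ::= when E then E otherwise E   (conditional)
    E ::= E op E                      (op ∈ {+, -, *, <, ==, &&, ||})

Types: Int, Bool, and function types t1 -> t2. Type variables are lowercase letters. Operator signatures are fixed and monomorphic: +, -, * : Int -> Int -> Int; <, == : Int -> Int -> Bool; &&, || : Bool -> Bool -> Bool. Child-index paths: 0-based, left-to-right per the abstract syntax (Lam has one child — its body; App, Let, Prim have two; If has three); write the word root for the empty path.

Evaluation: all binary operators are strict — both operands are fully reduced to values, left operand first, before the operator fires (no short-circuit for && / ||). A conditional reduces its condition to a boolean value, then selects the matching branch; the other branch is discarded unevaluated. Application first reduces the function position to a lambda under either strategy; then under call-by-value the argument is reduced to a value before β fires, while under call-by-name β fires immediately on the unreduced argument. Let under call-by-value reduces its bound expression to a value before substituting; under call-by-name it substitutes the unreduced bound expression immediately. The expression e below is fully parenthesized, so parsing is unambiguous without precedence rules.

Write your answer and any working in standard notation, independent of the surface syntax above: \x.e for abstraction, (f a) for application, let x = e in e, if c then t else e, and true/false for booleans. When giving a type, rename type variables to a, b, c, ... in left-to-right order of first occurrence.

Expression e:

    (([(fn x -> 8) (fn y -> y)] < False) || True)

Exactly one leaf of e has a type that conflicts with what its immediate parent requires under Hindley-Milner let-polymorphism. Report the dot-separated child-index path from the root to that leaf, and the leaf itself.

Answer: 0.1 : false

Derivation:
\x._ : a -> Int
y : b
\y._ : b -> b
  unify a -> Int ~ (b -> b) -> c
  unify a ~ b -> b
  unify Int ~ c
_ _ : Int
  unify Int ~ Int
  unify Bool ~ Int
  FAIL: mismatch Bool ~ Int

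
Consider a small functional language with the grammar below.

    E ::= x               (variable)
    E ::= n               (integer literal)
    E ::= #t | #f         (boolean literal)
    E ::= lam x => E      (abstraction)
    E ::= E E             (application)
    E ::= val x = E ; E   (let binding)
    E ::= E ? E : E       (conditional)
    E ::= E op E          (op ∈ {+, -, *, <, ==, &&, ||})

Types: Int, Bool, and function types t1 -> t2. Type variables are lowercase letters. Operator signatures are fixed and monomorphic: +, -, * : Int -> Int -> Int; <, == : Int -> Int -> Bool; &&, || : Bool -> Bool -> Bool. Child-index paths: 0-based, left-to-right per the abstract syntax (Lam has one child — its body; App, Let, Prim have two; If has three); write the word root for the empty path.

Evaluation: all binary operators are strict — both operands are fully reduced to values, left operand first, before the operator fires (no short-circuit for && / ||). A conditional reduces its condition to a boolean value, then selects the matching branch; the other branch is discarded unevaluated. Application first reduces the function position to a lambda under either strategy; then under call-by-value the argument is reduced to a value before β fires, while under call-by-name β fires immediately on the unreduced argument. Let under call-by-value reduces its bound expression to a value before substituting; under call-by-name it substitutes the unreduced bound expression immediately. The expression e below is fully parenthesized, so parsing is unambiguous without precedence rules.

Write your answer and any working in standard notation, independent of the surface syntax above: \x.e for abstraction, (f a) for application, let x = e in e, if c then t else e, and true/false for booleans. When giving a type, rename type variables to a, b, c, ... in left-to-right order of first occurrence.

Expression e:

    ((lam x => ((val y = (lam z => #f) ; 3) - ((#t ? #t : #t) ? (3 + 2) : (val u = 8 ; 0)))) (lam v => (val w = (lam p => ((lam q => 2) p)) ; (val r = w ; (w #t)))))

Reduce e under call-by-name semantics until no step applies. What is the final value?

Working:
step 0: ((\x.((let y = (\z.false) in 3) - (if (if true then true else true) then (3 + 2) else (let u = 8 in 0)))) (\v.(let w = (\p.((\q.2) p)) in (let r = w in (w true)))))
step 1: [beta@root] ((let y = (\z.false) in 3) - (if (if true then true else true) then (3 + 2) else (let u = 8 in 0)))
step 2: [let@0] (3 - (if (if true then true else true) then (3 + 2) else (let u = 8 in 0)))
step 3: [if@1.0] (3 - (if true then (3 + 2) else (let u = 8 in 0)))
step 4: [if@1] (3 - (3 + 2))
step 5: [delta@1] (3 - 5)
step 6: [delta@root] -2

Answer: -2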